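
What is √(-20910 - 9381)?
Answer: I*√30291 ≈ 174.04*I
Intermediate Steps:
√(-20910 - 9381) = √(-30291) = I*√30291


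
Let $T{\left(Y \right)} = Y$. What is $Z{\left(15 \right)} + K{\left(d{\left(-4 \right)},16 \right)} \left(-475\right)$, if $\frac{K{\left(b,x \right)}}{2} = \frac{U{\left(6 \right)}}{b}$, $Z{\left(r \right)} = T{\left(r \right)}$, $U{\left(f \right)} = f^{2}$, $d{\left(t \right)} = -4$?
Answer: $8565$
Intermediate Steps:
$Z{\left(r \right)} = r$
$K{\left(b,x \right)} = \frac{72}{b}$ ($K{\left(b,x \right)} = 2 \frac{6^{2}}{b} = 2 \frac{36}{b} = \frac{72}{b}$)
$Z{\left(15 \right)} + K{\left(d{\left(-4 \right)},16 \right)} \left(-475\right) = 15 + \frac{72}{-4} \left(-475\right) = 15 + 72 \left(- \frac{1}{4}\right) \left(-475\right) = 15 - -8550 = 15 + 8550 = 8565$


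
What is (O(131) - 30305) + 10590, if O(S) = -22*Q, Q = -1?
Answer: -19693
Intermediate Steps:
O(S) = 22 (O(S) = -22*(-1) = 22)
(O(131) - 30305) + 10590 = (22 - 30305) + 10590 = -30283 + 10590 = -19693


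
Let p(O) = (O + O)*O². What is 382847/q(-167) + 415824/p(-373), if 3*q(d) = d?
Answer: -59603704295601/8666484539 ≈ -6877.5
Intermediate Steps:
p(O) = 2*O³ (p(O) = (2*O)*O² = 2*O³)
q(d) = d/3
382847/q(-167) + 415824/p(-373) = 382847/(((⅓)*(-167))) + 415824/((2*(-373)³)) = 382847/(-167/3) + 415824/((2*(-51895117))) = 382847*(-3/167) + 415824/(-103790234) = -1148541/167 + 415824*(-1/103790234) = -1148541/167 - 207912/51895117 = -59603704295601/8666484539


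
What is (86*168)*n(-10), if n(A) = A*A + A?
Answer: 1300320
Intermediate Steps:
n(A) = A + A² (n(A) = A² + A = A + A²)
(86*168)*n(-10) = (86*168)*(-10*(1 - 10)) = 14448*(-10*(-9)) = 14448*90 = 1300320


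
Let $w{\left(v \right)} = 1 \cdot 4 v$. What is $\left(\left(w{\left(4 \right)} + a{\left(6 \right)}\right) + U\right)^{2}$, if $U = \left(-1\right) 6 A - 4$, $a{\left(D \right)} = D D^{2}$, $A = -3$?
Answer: $60516$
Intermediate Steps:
$a{\left(D \right)} = D^{3}$
$w{\left(v \right)} = 4 v$
$U = 14$ ($U = \left(-1\right) 6 \left(-3\right) - 4 = \left(-6\right) \left(-3\right) - 4 = 18 - 4 = 14$)
$\left(\left(w{\left(4 \right)} + a{\left(6 \right)}\right) + U\right)^{2} = \left(\left(4 \cdot 4 + 6^{3}\right) + 14\right)^{2} = \left(\left(16 + 216\right) + 14\right)^{2} = \left(232 + 14\right)^{2} = 246^{2} = 60516$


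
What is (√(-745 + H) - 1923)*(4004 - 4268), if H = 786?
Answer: 507672 - 264*√41 ≈ 5.0598e+5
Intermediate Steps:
(√(-745 + H) - 1923)*(4004 - 4268) = (√(-745 + 786) - 1923)*(4004 - 4268) = (√41 - 1923)*(-264) = (-1923 + √41)*(-264) = 507672 - 264*√41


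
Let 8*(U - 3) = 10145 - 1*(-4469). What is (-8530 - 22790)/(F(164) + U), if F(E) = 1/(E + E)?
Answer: -3424320/200053 ≈ -17.117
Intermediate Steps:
U = 7319/4 (U = 3 + (10145 - 1*(-4469))/8 = 3 + (10145 + 4469)/8 = 3 + (⅛)*14614 = 3 + 7307/4 = 7319/4 ≈ 1829.8)
F(E) = 1/(2*E)
(-8530 - 22790)/(F(164) + U) = (-8530 - 22790)/((½)/164 + 7319/4) = -31320/((½)*(1/164) + 7319/4) = -31320/(1/328 + 7319/4) = -31320/600159/328 = -31320*328/600159 = -3424320/200053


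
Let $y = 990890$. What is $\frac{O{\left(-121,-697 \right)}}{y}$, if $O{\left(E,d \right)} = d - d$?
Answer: $0$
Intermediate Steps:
$O{\left(E,d \right)} = 0$
$\frac{O{\left(-121,-697 \right)}}{y} = \frac{0}{990890} = 0 \cdot \frac{1}{990890} = 0$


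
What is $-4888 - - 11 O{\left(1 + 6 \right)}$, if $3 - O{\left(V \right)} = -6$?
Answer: $-4789$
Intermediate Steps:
$O{\left(V \right)} = 9$ ($O{\left(V \right)} = 3 - -6 = 3 + 6 = 9$)
$-4888 - - 11 O{\left(1 + 6 \right)} = -4888 - \left(-11\right) 9 = -4888 - -99 = -4888 + 99 = -4789$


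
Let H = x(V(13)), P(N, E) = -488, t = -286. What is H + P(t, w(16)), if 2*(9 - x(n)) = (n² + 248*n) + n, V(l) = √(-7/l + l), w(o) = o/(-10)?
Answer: -6308/13 - 2241*√26/26 ≈ -924.73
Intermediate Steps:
w(o) = -o/10 (w(o) = o*(-⅒) = -o/10)
V(l) = √(l - 7/l)
x(n) = 9 - 249*n/2 - n²/2 (x(n) = 9 - ((n² + 248*n) + n)/2 = 9 - (n² + 249*n)/2 = 9 + (-249*n/2 - n²/2) = 9 - 249*n/2 - n²/2)
H = 36/13 - 2241*√26/26 (H = 9 - 249*√(13 - 7/13)/2 - (√(13 - 7/13))²/2 = 9 - 2241*√26/26 - (√(162/13))²/2 = 9 - 2241*√26/26 - (9*√26/13)²/2 = 9 - 2241*√26/26 - ½*162/13 = 9 - 2241*√26/26 - 81/13 = 36/13 - 2241*√26/26 ≈ -436.73)
H + P(t, w(16)) = (36/13 - 2241*√26/26) - 488 = -6308/13 - 2241*√26/26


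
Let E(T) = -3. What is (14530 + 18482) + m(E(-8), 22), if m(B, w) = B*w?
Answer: 32946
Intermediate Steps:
(14530 + 18482) + m(E(-8), 22) = (14530 + 18482) - 3*22 = 33012 - 66 = 32946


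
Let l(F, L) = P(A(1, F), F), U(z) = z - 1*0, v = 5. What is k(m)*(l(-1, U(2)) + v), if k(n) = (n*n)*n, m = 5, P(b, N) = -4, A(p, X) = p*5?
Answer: 125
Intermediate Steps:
A(p, X) = 5*p
U(z) = z (U(z) = z + 0 = z)
l(F, L) = -4
k(n) = n³ (k(n) = n²*n = n³)
k(m)*(l(-1, U(2)) + v) = 5³*(-4 + 5) = 125*1 = 125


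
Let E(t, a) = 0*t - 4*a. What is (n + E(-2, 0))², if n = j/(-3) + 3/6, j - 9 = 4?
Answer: 529/36 ≈ 14.694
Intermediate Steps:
j = 13 (j = 9 + 4 = 13)
n = -23/6 (n = 13/(-3) + 3/6 = 13*(-⅓) + 3*(⅙) = -13/3 + ½ = -23/6 ≈ -3.8333)
E(t, a) = -4*a (E(t, a) = 0 - 4*a = -4*a)
(n + E(-2, 0))² = (-23/6 - 4*0)² = (-23/6 + 0)² = (-23/6)² = 529/36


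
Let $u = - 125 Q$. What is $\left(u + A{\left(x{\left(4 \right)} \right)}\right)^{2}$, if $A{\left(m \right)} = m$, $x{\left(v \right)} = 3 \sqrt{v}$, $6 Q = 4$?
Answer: $\frac{53824}{9} \approx 5980.4$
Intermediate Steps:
$Q = \frac{2}{3}$ ($Q = \frac{1}{6} \cdot 4 = \frac{2}{3} \approx 0.66667$)
$u = - \frac{250}{3}$ ($u = \left(-125\right) \frac{2}{3} = - \frac{250}{3} \approx -83.333$)
$\left(u + A{\left(x{\left(4 \right)} \right)}\right)^{2} = \left(- \frac{250}{3} + 3 \sqrt{4}\right)^{2} = \left(- \frac{250}{3} + 3 \cdot 2\right)^{2} = \left(- \frac{250}{3} + 6\right)^{2} = \left(- \frac{232}{3}\right)^{2} = \frac{53824}{9}$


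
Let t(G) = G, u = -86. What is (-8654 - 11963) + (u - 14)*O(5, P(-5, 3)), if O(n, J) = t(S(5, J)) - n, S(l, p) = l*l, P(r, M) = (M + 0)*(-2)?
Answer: -22617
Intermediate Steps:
P(r, M) = -2*M (P(r, M) = M*(-2) = -2*M)
S(l, p) = l²
O(n, J) = 25 - n (O(n, J) = 5² - n = 25 - n)
(-8654 - 11963) + (u - 14)*O(5, P(-5, 3)) = (-8654 - 11963) + (-86 - 14)*(25 - 1*5) = -20617 - 100*(25 - 5) = -20617 - 100*20 = -20617 - 2000 = -22617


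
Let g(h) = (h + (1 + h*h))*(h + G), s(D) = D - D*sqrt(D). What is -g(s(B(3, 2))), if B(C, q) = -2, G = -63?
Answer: -349 - 380*I*sqrt(2) ≈ -349.0 - 537.4*I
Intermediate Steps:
s(D) = D - D**(3/2)
g(h) = (-63 + h)*(1 + h + h**2) (g(h) = (h + (1 + h*h))*(h - 63) = (h + (1 + h**2))*(-63 + h) = (1 + h + h**2)*(-63 + h) = (-63 + h)*(1 + h + h**2))
-g(s(B(3, 2))) = -(-63 + (-2 - (-2)**(3/2))**3 - 62*(-2 - (-2)**(3/2)) - 62*(-2 - (-2)**(3/2))**2) = -(-63 + (-2 - (-2)*I*sqrt(2))**3 - 62*(-2 - (-2)*I*sqrt(2)) - 62*(-2 - (-2)*I*sqrt(2))**2) = -(-63 + (-2 + 2*I*sqrt(2))**3 - 62*(-2 + 2*I*sqrt(2)) - 62*(-2 + 2*I*sqrt(2))**2) = -(-63 + (-2 + 2*I*sqrt(2))**3 + (124 - 124*I*sqrt(2)) - 62*(-2 + 2*I*sqrt(2))**2) = -(61 + (-2 + 2*I*sqrt(2))**3 - 62*(-2 + 2*I*sqrt(2))**2 - 124*I*sqrt(2)) = -61 - (-2 + 2*I*sqrt(2))**3 + 62*(-2 + 2*I*sqrt(2))**2 + 124*I*sqrt(2)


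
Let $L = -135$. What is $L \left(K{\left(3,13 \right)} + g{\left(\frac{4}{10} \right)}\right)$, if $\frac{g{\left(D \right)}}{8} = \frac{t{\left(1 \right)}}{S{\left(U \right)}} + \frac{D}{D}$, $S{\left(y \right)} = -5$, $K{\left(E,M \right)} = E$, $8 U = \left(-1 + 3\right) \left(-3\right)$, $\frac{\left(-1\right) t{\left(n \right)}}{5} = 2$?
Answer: $-3645$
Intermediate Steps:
$t{\left(n \right)} = -10$ ($t{\left(n \right)} = \left(-5\right) 2 = -10$)
$U = - \frac{3}{4}$ ($U = \frac{\left(-1 + 3\right) \left(-3\right)}{8} = \frac{2 \left(-3\right)}{8} = \frac{1}{8} \left(-6\right) = - \frac{3}{4} \approx -0.75$)
$g{\left(D \right)} = 24$ ($g{\left(D \right)} = 8 \left(- \frac{10}{-5} + \frac{D}{D}\right) = 8 \left(\left(-10\right) \left(- \frac{1}{5}\right) + 1\right) = 8 \left(2 + 1\right) = 8 \cdot 3 = 24$)
$L \left(K{\left(3,13 \right)} + g{\left(\frac{4}{10} \right)}\right) = - 135 \left(3 + 24\right) = \left(-135\right) 27 = -3645$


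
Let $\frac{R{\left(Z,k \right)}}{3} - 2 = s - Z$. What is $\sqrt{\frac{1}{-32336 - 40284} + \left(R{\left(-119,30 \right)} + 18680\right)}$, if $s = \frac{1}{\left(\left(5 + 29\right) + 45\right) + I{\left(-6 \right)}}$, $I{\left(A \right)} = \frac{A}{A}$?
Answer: $\frac{\sqrt{100426588858995}}{72620} \approx 138.0$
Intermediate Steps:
$I{\left(A \right)} = 1$
$s = \frac{1}{80}$ ($s = \frac{1}{\left(\left(5 + 29\right) + 45\right) + 1} = \frac{1}{\left(34 + 45\right) + 1} = \frac{1}{79 + 1} = \frac{1}{80} \approx 0.0125$)
$R{\left(Z,k \right)} = \frac{483}{80} - 3 Z$ ($R{\left(Z,k \right)} = 6 + 3 \left(\frac{1}{80} - Z\right) = 6 - \left(- \frac{3}{80} + 3 Z\right) = \frac{483}{80} - 3 Z$)
$\sqrt{\frac{1}{-32336 - 40284} + \left(R{\left(-119,30 \right)} + 18680\right)} = \sqrt{\frac{1}{-32336 - 40284} + \left(\left(\frac{483}{80} - -357\right) + 18680\right)} = \sqrt{\frac{1}{-72620} + \left(\left(\frac{483}{80} + 357\right) + 18680\right)} = \sqrt{- \frac{1}{72620} + \left(\frac{29043}{80} + 18680\right)} = \sqrt{- \frac{1}{72620} + \frac{1523443}{80}} = \sqrt{\frac{5531621529}{290480}} = \frac{\sqrt{100426588858995}}{72620}$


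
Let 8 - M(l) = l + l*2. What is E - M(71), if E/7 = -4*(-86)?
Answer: 2613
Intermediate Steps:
M(l) = 8 - 3*l (M(l) = 8 - (l + l*2) = 8 - (l + 2*l) = 8 - 3*l)
E = 2408 (E = 7*(-4*(-86)) = 7*344 = 2408)
E - M(71) = 2408 - (8 - 3*71) = 2408 - (8 - 213) = 2408 - 1*(-205) = 2408 + 205 = 2613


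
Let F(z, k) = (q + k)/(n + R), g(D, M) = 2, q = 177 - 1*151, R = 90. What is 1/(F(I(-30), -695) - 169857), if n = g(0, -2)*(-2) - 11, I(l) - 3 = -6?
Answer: -25/4246648 ≈ -5.8870e-6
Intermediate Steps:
I(l) = -3 (I(l) = 3 - 6 = -3)
q = 26 (q = 177 - 151 = 26)
n = -15 (n = 2*(-2) - 11 = -4 - 11 = -15)
F(z, k) = 26/75 + k/75 (F(z, k) = (26 + k)/(-15 + 90) = (26 + k)/75 = (26 + k)*(1/75) = 26/75 + k/75)
1/(F(I(-30), -695) - 169857) = 1/((26/75 + (1/75)*(-695)) - 169857) = 1/((26/75 - 139/15) - 169857) = 1/(-223/25 - 169857) = 1/(-4246648/25) = -25/4246648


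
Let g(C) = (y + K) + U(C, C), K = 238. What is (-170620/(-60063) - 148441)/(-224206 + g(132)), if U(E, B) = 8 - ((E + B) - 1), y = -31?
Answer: 8915641163/13469368002 ≈ 0.66192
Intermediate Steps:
U(E, B) = 9 - B - E (U(E, B) = 8 - ((B + E) - 1) = 8 - (-1 + B + E) = 8 + (1 - B - E) = 9 - B - E)
g(C) = 216 - 2*C (g(C) = (-31 + 238) + (9 - C - C) = 207 + (9 - 2*C) = 216 - 2*C)
(-170620/(-60063) - 148441)/(-224206 + g(132)) = (-170620/(-60063) - 148441)/(-224206 + (216 - 2*132)) = (-170620*(-1/60063) - 148441)/(-224206 + (216 - 264)) = (170620/60063 - 148441)/(-224206 - 48) = -8915641163/60063/(-224254) = -8915641163/60063*(-1/224254) = 8915641163/13469368002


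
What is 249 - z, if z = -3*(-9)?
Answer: 222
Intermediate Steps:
z = 27
249 - z = 249 - 1*27 = 249 - 27 = 222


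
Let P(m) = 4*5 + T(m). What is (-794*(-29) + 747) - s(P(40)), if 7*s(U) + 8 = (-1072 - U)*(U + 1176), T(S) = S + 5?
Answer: 225348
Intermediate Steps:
T(S) = 5 + S
P(m) = 25 + m (P(m) = 4*5 + (5 + m) = 20 + (5 + m) = 25 + m)
s(U) = -8/7 + (-1072 - U)*(1176 + U)/7 (s(U) = -8/7 + ((-1072 - U)*(U + 1176))/7 = -8/7 + ((-1072 - U)*(1176 + U))/7 = -8/7 + (-1072 - U)*(1176 + U)/7)
(-794*(-29) + 747) - s(P(40)) = (-794*(-29) + 747) - (-1260680/7 - 2248*(25 + 40)/7 - (25 + 40)**2/7) = (23026 + 747) - (-1260680/7 - 2248/7*65 - 1/7*65**2) = 23773 - (-1260680/7 - 146120/7 - 1/7*4225) = 23773 - (-1260680/7 - 146120/7 - 4225/7) = 23773 - 1*(-201575) = 23773 + 201575 = 225348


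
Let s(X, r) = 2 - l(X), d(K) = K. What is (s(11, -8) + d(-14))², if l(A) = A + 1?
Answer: 576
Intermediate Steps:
l(A) = 1 + A
s(X, r) = 1 - X (s(X, r) = 2 - (1 + X) = 2 + (-1 - X) = 1 - X)
(s(11, -8) + d(-14))² = ((1 - 1*11) - 14)² = ((1 - 11) - 14)² = (-10 - 14)² = (-24)² = 576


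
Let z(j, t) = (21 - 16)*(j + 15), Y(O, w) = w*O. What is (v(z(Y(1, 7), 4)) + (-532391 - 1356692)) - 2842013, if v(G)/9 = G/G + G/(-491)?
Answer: -2322964707/491 ≈ -4.7311e+6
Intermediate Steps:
Y(O, w) = O*w
z(j, t) = 75 + 5*j (z(j, t) = 5*(15 + j) = 75 + 5*j)
v(G) = 9 - 9*G/491 (v(G) = 9*(G/G + G/(-491)) = 9*(1 + G*(-1/491)) = 9*(1 - G/491) = 9 - 9*G/491)
(v(z(Y(1, 7), 4)) + (-532391 - 1356692)) - 2842013 = ((9 - 9*(75 + 5*(1*7))/491) + (-532391 - 1356692)) - 2842013 = ((9 - 9*(75 + 5*7)/491) - 1889083) - 2842013 = ((9 - 9*(75 + 35)/491) - 1889083) - 2842013 = ((9 - 9/491*110) - 1889083) - 2842013 = ((9 - 990/491) - 1889083) - 2842013 = (3429/491 - 1889083) - 2842013 = -927536324/491 - 2842013 = -2322964707/491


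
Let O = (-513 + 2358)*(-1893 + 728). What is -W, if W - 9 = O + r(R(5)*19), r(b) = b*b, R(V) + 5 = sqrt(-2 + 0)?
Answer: 2141113 + 3610*I*sqrt(2) ≈ 2.1411e+6 + 5105.3*I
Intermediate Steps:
R(V) = -5 + I*sqrt(2) (R(V) = -5 + sqrt(-2 + 0) = -5 + sqrt(-2) = -5 + I*sqrt(2))
O = -2149425 (O = 1845*(-1165) = -2149425)
r(b) = b**2
W = -2149416 + (-95 + 19*I*sqrt(2))**2 (W = 9 + (-2149425 + ((-5 + I*sqrt(2))*19)**2) = 9 + (-2149425 + (-95 + 19*I*sqrt(2))**2) = -2149416 + (-95 + 19*I*sqrt(2))**2 ≈ -2.1411e+6 - 5105.3*I)
-W = -(-2141113 - 3610*I*sqrt(2)) = 2141113 + 3610*I*sqrt(2)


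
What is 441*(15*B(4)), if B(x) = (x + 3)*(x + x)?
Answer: 370440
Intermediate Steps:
B(x) = 2*x*(3 + x) (B(x) = (3 + x)*(2*x) = 2*x*(3 + x))
441*(15*B(4)) = 441*(15*(2*4*(3 + 4))) = 441*(15*(2*4*7)) = 441*(15*56) = 441*840 = 370440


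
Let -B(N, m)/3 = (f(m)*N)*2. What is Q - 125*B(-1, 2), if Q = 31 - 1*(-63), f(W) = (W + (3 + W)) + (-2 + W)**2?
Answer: -5156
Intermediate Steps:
f(W) = 3 + (-2 + W)**2 + 2*W (f(W) = (3 + 2*W) + (-2 + W)**2 = 3 + (-2 + W)**2 + 2*W)
B(N, m) = -6*N*(7 + m**2 - 2*m) (B(N, m) = -3*(7 + m**2 - 2*m)*N*2 = -3*N*(7 + m**2 - 2*m)*2 = -6*N*(7 + m**2 - 2*m))
Q = 94 (Q = 31 + 63 = 94)
Q - 125*B(-1, 2) = 94 - 750*(-1)*(-7 - 1*2**2 + 2*2) = 94 - 750*(-1)*(-7 - 1*4 + 4) = 94 - 750*(-1)*(-7 - 4 + 4) = 94 - 750*(-1)*(-7) = 94 - 125*42 = 94 - 5250 = -5156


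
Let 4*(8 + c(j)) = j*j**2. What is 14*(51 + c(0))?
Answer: 602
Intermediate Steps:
c(j) = -8 + j**3/4 (c(j) = -8 + (j*j**2)/4 = -8 + j**3/4)
14*(51 + c(0)) = 14*(51 + (-8 + (1/4)*0**3)) = 14*(51 + (-8 + (1/4)*0)) = 14*(51 + (-8 + 0)) = 14*(51 - 8) = 14*43 = 602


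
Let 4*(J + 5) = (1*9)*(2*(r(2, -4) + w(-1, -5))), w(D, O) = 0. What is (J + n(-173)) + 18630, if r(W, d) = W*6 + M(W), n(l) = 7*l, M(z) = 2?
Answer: 17477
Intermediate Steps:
r(W, d) = 2 + 6*W (r(W, d) = W*6 + 2 = 6*W + 2 = 2 + 6*W)
J = 58 (J = -5 + ((1*9)*(2*((2 + 6*2) + 0)))/4 = -5 + (9*(2*((2 + 12) + 0)))/4 = -5 + (9*(2*(14 + 0)))/4 = -5 + (9*(2*14))/4 = -5 + (9*28)/4 = -5 + (1/4)*252 = -5 + 63 = 58)
(J + n(-173)) + 18630 = (58 + 7*(-173)) + 18630 = (58 - 1211) + 18630 = -1153 + 18630 = 17477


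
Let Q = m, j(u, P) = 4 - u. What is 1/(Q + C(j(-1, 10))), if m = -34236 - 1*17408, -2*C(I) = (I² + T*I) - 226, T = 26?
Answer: -2/103217 ≈ -1.9377e-5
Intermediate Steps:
C(I) = 113 - 13*I - I²/2 (C(I) = -((I² + 26*I) - 226)/2 = -(-226 + I² + 26*I)/2 = 113 - 13*I - I²/2)
m = -51644 (m = -34236 - 17408 = -51644)
Q = -51644
1/(Q + C(j(-1, 10))) = 1/(-51644 + (113 - 13*(4 - 1*(-1)) - (4 - 1*(-1))²/2)) = 1/(-51644 + (113 - 13*(4 + 1) - (4 + 1)²/2)) = 1/(-51644 + (113 - 13*5 - ½*5²)) = 1/(-51644 + (113 - 65 - ½*25)) = 1/(-51644 + (113 - 65 - 25/2)) = 1/(-51644 + 71/2) = 1/(-103217/2) = -2/103217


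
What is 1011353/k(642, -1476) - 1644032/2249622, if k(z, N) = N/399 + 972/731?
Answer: -36866408307196375/86376486312 ≈ -4.2681e+5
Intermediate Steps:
k(z, N) = 972/731 + N/399 (k(z, N) = N*(1/399) + 972*(1/731) = N/399 + 972/731 = 972/731 + N/399)
1011353/k(642, -1476) - 1644032/2249622 = 1011353/(972/731 + (1/399)*(-1476)) - 1644032/2249622 = 1011353/(972/731 - 492/133) - 1644032*1/2249622 = 1011353/(-230376/97223) - 822016/1124811 = 1011353*(-97223/230376) - 822016/1124811 = -98326772719/230376 - 822016/1124811 = -36866408307196375/86376486312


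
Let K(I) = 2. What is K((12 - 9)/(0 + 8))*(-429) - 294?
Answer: -1152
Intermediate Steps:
K((12 - 9)/(0 + 8))*(-429) - 294 = 2*(-429) - 294 = -858 - 294 = -1152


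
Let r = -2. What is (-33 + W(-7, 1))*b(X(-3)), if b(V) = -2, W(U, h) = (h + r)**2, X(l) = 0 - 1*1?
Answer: 64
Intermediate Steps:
X(l) = -1 (X(l) = 0 - 1 = -1)
W(U, h) = (-2 + h)**2 (W(U, h) = (h - 2)**2 = (-2 + h)**2)
(-33 + W(-7, 1))*b(X(-3)) = (-33 + (-2 + 1)**2)*(-2) = (-33 + (-1)**2)*(-2) = (-33 + 1)*(-2) = -32*(-2) = 64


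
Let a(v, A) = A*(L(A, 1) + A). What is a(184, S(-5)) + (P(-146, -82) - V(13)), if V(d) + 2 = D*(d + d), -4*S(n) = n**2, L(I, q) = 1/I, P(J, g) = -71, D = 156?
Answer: -65359/16 ≈ -4084.9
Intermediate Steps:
S(n) = -n**2/4
V(d) = -2 + 312*d (V(d) = -2 + 156*(d + d) = -2 + 156*(2*d) = -2 + 312*d)
a(v, A) = A*(A + 1/A) (a(v, A) = A*(1/A + A) = A*(A + 1/A))
a(184, S(-5)) + (P(-146, -82) - V(13)) = (1 + (-1/4*(-5)**2)**2) + (-71 - (-2 + 312*13)) = (1 + (-1/4*25)**2) + (-71 - (-2 + 4056)) = (1 + (-25/4)**2) + (-71 - 1*4054) = (1 + 625/16) + (-71 - 4054) = 641/16 - 4125 = -65359/16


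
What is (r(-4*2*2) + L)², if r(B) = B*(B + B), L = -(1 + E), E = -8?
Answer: 269361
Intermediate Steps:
L = 7 (L = -(1 - 8) = -1*(-7) = 7)
r(B) = 2*B² (r(B) = B*(2*B) = 2*B²)
(r(-4*2*2) + L)² = (2*(-4*2*2)² + 7)² = (2*(-8*2)² + 7)² = (2*(-16)² + 7)² = (2*256 + 7)² = (512 + 7)² = 519² = 269361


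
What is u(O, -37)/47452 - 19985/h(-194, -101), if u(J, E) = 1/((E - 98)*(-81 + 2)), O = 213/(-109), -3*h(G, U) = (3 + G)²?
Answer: 30341761435381/18462143233980 ≈ 1.6435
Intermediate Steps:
h(G, U) = -(3 + G)²/3
O = -213/109 (O = 213*(-1/109) = -213/109 ≈ -1.9541)
u(J, E) = 1/(7742 - 79*E) (u(J, E) = 1/((-98 + E)*(-79)) = 1/(7742 - 79*E))
u(O, -37)/47452 - 19985/h(-194, -101) = -1/(-7742 + 79*(-37))/47452 - 19985*(-3/(3 - 194)²) = -1/(-7742 - 2923)*(1/47452) - 19985/((-⅓*(-191)²)) = -1/(-10665)*(1/47452) - 19985/((-⅓*36481)) = -1*(-1/10665)*(1/47452) - 19985/(-36481/3) = (1/10665)*(1/47452) - 19985*(-3/36481) = 1/506075580 + 59955/36481 = 30341761435381/18462143233980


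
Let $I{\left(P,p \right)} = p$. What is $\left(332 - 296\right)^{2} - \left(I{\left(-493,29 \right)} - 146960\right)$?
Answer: $148227$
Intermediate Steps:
$\left(332 - 296\right)^{2} - \left(I{\left(-493,29 \right)} - 146960\right) = \left(332 - 296\right)^{2} - \left(29 - 146960\right) = 36^{2} - -146931 = 1296 + 146931 = 148227$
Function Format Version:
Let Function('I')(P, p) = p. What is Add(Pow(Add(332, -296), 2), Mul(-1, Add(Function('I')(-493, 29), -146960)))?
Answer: 148227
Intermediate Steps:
Add(Pow(Add(332, -296), 2), Mul(-1, Add(Function('I')(-493, 29), -146960))) = Add(Pow(Add(332, -296), 2), Mul(-1, Add(29, -146960))) = Add(Pow(36, 2), Mul(-1, -146931)) = Add(1296, 146931) = 148227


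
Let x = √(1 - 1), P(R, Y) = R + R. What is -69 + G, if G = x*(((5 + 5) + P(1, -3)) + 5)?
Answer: -69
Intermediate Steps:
P(R, Y) = 2*R
x = 0 (x = √0 = 0)
G = 0 (G = 0*(((5 + 5) + 2*1) + 5) = 0*((10 + 2) + 5) = 0*(12 + 5) = 0*17 = 0)
-69 + G = -69 + 0 = -69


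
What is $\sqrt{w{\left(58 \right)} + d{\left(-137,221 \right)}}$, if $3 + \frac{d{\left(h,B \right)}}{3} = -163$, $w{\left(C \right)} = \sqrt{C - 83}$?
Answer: $\sqrt{-498 + 5 i} \approx 0.112 + 22.316 i$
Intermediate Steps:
$w{\left(C \right)} = \sqrt{-83 + C}$
$d{\left(h,B \right)} = -498$ ($d{\left(h,B \right)} = -9 + 3 \left(-163\right) = -9 - 489 = -498$)
$\sqrt{w{\left(58 \right)} + d{\left(-137,221 \right)}} = \sqrt{\sqrt{-83 + 58} - 498} = \sqrt{\sqrt{-25} - 498} = \sqrt{5 i - 498} = \sqrt{-498 + 5 i}$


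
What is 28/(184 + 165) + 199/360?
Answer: 79531/125640 ≈ 0.63301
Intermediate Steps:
28/(184 + 165) + 199/360 = 28/349 + 199*(1/360) = 28*(1/349) + 199/360 = 28/349 + 199/360 = 79531/125640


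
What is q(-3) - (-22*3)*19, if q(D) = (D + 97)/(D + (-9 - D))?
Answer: 11192/9 ≈ 1243.6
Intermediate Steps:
q(D) = -97/9 - D/9 (q(D) = (97 + D)/(-9) = (97 + D)*(-⅑) = -97/9 - D/9)
q(-3) - (-22*3)*19 = (-97/9 - ⅑*(-3)) - (-22*3)*19 = (-97/9 + ⅓) - (-66)*19 = -94/9 - 1*(-1254) = -94/9 + 1254 = 11192/9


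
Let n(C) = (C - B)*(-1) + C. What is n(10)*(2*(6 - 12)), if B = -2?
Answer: 24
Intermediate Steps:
n(C) = -2 (n(C) = (C - 1*(-2))*(-1) + C = (C + 2)*(-1) + C = (2 + C)*(-1) + C = (-2 - C) + C = -2)
n(10)*(2*(6 - 12)) = -4*(6 - 12) = -4*(-6) = -2*(-12) = 24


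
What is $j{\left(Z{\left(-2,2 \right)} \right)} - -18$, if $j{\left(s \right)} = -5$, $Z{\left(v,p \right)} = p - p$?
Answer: $13$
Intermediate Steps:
$Z{\left(v,p \right)} = 0$
$j{\left(Z{\left(-2,2 \right)} \right)} - -18 = -5 - -18 = -5 + 18 = 13$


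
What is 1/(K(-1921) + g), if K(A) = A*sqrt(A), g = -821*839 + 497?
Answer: I/(-688322*I + 1921*sqrt(1921)) ≈ -1.4314e-6 + 1.7509e-7*I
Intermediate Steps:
g = -688322 (g = -688819 + 497 = -688322)
K(A) = A**(3/2)
1/(K(-1921) + g) = 1/((-1921)**(3/2) - 688322) = 1/(-1921*I*sqrt(1921) - 688322) = 1/(-688322 - 1921*I*sqrt(1921))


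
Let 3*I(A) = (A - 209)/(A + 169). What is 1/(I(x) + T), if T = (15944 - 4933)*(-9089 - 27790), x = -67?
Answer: -51/20709808165 ≈ -2.4626e-9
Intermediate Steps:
T = -406074669 (T = 11011*(-36879) = -406074669)
I(A) = (-209 + A)/(3*(169 + A)) (I(A) = ((A - 209)/(A + 169))/3 = ((-209 + A)/(169 + A))/3 = (-209 + A)/(3*(169 + A)))
1/(I(x) + T) = 1/((-209 - 67)/(3*(169 - 67)) - 406074669) = 1/((1/3)*(-276)/102 - 406074669) = 1/((1/3)*(1/102)*(-276) - 406074669) = 1/(-46/51 - 406074669) = 1/(-20709808165/51) = -51/20709808165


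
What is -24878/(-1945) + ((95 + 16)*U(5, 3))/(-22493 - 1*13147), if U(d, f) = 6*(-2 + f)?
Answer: 1967459/154044 ≈ 12.772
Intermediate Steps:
U(d, f) = -12 + 6*f
-24878/(-1945) + ((95 + 16)*U(5, 3))/(-22493 - 1*13147) = -24878/(-1945) + ((95 + 16)*(-12 + 6*3))/(-22493 - 1*13147) = -24878*(-1/1945) + (111*(-12 + 18))/(-22493 - 13147) = 24878/1945 + (111*6)/(-35640) = 24878/1945 + 666*(-1/35640) = 24878/1945 - 37/1980 = 1967459/154044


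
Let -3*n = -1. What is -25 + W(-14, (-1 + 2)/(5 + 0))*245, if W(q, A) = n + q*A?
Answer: -1888/3 ≈ -629.33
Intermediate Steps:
n = 1/3 (n = -1/3*(-1) = 1/3 ≈ 0.33333)
W(q, A) = 1/3 + A*q (W(q, A) = 1/3 + q*A = 1/3 + A*q)
-25 + W(-14, (-1 + 2)/(5 + 0))*245 = -25 + (1/3 + ((-1 + 2)/(5 + 0))*(-14))*245 = -25 + (1/3 + (1/5)*(-14))*245 = -25 + (1/3 - 14/5)*245 = -25 - 37/15*245 = -25 - 1813/3 = -1888/3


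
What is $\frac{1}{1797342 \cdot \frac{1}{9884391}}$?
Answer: $\frac{3294797}{599114} \approx 5.4995$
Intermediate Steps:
$\frac{1}{1797342 \cdot \frac{1}{9884391}} = \frac{1}{\frac{599114}{3294797}} = \frac{3294797}{599114}$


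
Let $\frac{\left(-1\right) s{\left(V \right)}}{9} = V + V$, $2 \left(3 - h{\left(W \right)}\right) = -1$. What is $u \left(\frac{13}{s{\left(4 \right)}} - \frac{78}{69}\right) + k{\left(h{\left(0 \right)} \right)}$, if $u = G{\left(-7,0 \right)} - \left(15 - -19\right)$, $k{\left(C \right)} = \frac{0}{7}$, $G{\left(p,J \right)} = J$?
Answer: $\frac{36907}{828} \approx 44.574$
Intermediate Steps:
$h{\left(W \right)} = \frac{7}{2}$ ($h{\left(W \right)} = 3 - - \frac{1}{2} = 3 + \frac{1}{2} = \frac{7}{2}$)
$s{\left(V \right)} = - 18 V$ ($s{\left(V \right)} = - 9 \left(V + V\right) = - 9 \cdot 2 V = - 18 V$)
$k{\left(C \right)} = 0$ ($k{\left(C \right)} = 0 \cdot \frac{1}{7} = 0$)
$u = -34$ ($u = 0 - \left(15 - -19\right) = 0 - \left(15 + 19\right) = 0 - 34 = -34$)
$u \left(\frac{13}{s{\left(4 \right)}} - \frac{78}{69}\right) + k{\left(h{\left(0 \right)} \right)} = - 34 \left(\frac{13}{\left(-18\right) 4} - \frac{78}{69}\right) + 0 = - 34 \left(\frac{13}{-72} - \frac{26}{23}\right) + 0 = - 34 \left(13 \left(- \frac{1}{72}\right) - \frac{26}{23}\right) + 0 = - 34 \left(- \frac{13}{72} - \frac{26}{23}\right) + 0 = \left(-34\right) \left(- \frac{2171}{1656}\right) + 0 = \frac{36907}{828} + 0 = \frac{36907}{828}$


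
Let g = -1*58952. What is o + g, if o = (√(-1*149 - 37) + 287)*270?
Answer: 18538 + 270*I*√186 ≈ 18538.0 + 3682.3*I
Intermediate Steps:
o = 77490 + 270*I*√186 (o = (√(-149 - 37) + 287)*270 = (√(-186) + 287)*270 = (I*√186 + 287)*270 = (287 + I*√186)*270 = 77490 + 270*I*√186 ≈ 77490.0 + 3682.3*I)
g = -58952
o + g = (77490 + 270*I*√186) - 58952 = 18538 + 270*I*√186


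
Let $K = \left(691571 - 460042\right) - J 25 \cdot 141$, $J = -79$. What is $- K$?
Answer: $-510004$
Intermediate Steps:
$K = 510004$ ($K = \left(691571 - 460042\right) - \left(-79\right) 25 \cdot 141 = 231529 - \left(-1975\right) 141 = 231529 - -278475 = 231529 + 278475 = 510004$)
$- K = \left(-1\right) 510004 = -510004$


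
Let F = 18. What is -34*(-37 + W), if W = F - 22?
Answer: 1394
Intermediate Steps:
W = -4 (W = 18 - 22 = -4)
-34*(-37 + W) = -34*(-37 - 4) = -34*(-41) = 1394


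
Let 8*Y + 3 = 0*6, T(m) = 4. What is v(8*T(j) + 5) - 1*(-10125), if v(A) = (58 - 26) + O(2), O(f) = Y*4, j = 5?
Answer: 20311/2 ≈ 10156.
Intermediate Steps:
Y = -3/8 (Y = -3/8 + (0*6)/8 = -3/8 + (1/8)*0 = -3/8 + 0 = -3/8 ≈ -0.37500)
O(f) = -3/2 (O(f) = -3/8*4 = -3/2)
v(A) = 61/2 (v(A) = (58 - 26) - 3/2 = 32 - 3/2 = 61/2)
v(8*T(j) + 5) - 1*(-10125) = 61/2 - 1*(-10125) = 61/2 + 10125 = 20311/2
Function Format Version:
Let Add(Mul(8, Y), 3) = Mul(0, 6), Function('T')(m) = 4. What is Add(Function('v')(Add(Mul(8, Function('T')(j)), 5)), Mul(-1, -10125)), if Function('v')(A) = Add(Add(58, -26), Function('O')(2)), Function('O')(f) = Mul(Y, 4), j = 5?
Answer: Rational(20311, 2) ≈ 10156.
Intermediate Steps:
Y = Rational(-3, 8) (Y = Add(Rational(-3, 8), Mul(Rational(1, 8), Mul(0, 6))) = Add(Rational(-3, 8), Mul(Rational(1, 8), 0)) = Add(Rational(-3, 8), 0) = Rational(-3, 8) ≈ -0.37500)
Function('O')(f) = Rational(-3, 2) (Function('O')(f) = Mul(Rational(-3, 8), 4) = Rational(-3, 2))
Function('v')(A) = Rational(61, 2) (Function('v')(A) = Add(Add(58, -26), Rational(-3, 2)) = Add(32, Rational(-3, 2)) = Rational(61, 2))
Add(Function('v')(Add(Mul(8, Function('T')(j)), 5)), Mul(-1, -10125)) = Add(Rational(61, 2), Mul(-1, -10125)) = Add(Rational(61, 2), 10125) = Rational(20311, 2)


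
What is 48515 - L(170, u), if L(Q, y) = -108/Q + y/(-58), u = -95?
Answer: 239174007/4930 ≈ 48514.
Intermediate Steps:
L(Q, y) = -108/Q - y/58 (L(Q, y) = -108/Q + y*(-1/58) = -108/Q - y/58)
48515 - L(170, u) = 48515 - (-108/170 - 1/58*(-95)) = 48515 - (-108*1/170 + 95/58) = 48515 - (-54/85 + 95/58) = 48515 - 1*4943/4930 = 48515 - 4943/4930 = 239174007/4930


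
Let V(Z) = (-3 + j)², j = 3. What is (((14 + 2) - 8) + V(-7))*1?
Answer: 8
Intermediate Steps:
V(Z) = 0 (V(Z) = (-3 + 3)² = 0² = 0)
(((14 + 2) - 8) + V(-7))*1 = (((14 + 2) - 8) + 0)*1 = ((16 - 8) + 0)*1 = (8 + 0)*1 = 8*1 = 8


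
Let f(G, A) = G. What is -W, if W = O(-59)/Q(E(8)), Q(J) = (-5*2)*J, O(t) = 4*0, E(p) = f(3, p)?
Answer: 0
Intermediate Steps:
E(p) = 3
O(t) = 0
Q(J) = -10*J
W = 0 (W = 0/((-10*3)) = 0/(-30) = 0*(-1/30) = 0)
-W = -1*0 = 0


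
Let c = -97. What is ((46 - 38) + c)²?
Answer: 7921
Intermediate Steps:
((46 - 38) + c)² = ((46 - 38) - 97)² = (8 - 97)² = (-89)² = 7921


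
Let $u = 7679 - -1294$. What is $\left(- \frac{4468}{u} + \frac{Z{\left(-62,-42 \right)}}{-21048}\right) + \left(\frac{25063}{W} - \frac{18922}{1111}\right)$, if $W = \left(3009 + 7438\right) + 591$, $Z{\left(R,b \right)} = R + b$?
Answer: $- \frac{1472049152698357}{96503198934978} \approx -15.254$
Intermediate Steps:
$W = 11038$ ($W = 10447 + 591 = 11038$)
$u = 8973$ ($u = 7679 + 1294 = 8973$)
$\left(- \frac{4468}{u} + \frac{Z{\left(-62,-42 \right)}}{-21048}\right) + \left(\frac{25063}{W} - \frac{18922}{1111}\right) = \left(- \frac{4468}{8973} + \frac{-62 - 42}{-21048}\right) + \left(\frac{25063}{11038} - \frac{18922}{1111}\right) = \left(\left(-4468\right) \frac{1}{8973} - - \frac{13}{2631}\right) + \left(25063 \cdot \frac{1}{11038} - \frac{18922}{1111}\right) = \left(- \frac{4468}{8973} + \frac{13}{2631}\right) + \left(\frac{25063}{11038} - \frac{18922}{1111}\right) = - \frac{3879553}{7869321} - \frac{181016043}{12263218} = - \frac{1472049152698357}{96503198934978}$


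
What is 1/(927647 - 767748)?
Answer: 1/159899 ≈ 6.2539e-6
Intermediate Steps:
1/(927647 - 767748) = 1/159899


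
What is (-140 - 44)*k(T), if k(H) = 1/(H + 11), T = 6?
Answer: -184/17 ≈ -10.824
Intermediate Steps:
k(H) = 1/(11 + H)
(-140 - 44)*k(T) = (-140 - 44)/(11 + 6) = -184/17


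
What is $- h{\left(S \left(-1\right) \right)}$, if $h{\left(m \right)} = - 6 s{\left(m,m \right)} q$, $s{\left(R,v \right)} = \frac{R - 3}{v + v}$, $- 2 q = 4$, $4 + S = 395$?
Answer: $- \frac{2364}{391} \approx -6.046$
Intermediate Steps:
$S = 391$ ($S = -4 + 395 = 391$)
$q = -2$ ($q = \left(- \frac{1}{2}\right) 4 = -2$)
$s{\left(R,v \right)} = \frac{-3 + R}{2 v}$
$h{\left(m \right)} = \frac{6 \left(-3 + m\right)}{m}$ ($h{\left(m \right)} = - 6 \frac{-3 + m}{2 m} \left(-2\right) = - \frac{3 \left(-3 + m\right)}{m} \left(-2\right) = \frac{6 \left(-3 + m\right)}{m}$)
$- h{\left(S \left(-1\right) \right)} = - (6 - \frac{18}{391 \left(-1\right)}) = - (6 - \frac{18}{-391}) = - (6 - - \frac{18}{391}) = - (6 + \frac{18}{391}) = \left(-1\right) \frac{2364}{391} = - \frac{2364}{391}$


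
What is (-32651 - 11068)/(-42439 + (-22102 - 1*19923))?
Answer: 43719/84464 ≈ 0.51760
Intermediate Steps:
(-32651 - 11068)/(-42439 + (-22102 - 1*19923)) = -43719/(-42439 + (-22102 - 19923)) = -43719/(-42439 - 42025) = -43719/(-84464) = -43719*(-1/84464) = 43719/84464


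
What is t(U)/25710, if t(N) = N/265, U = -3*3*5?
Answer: -3/454210 ≈ -6.6049e-6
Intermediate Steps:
U = -45 (U = -9*5 = -45)
t(N) = N/265 (t(N) = N*(1/265) = N/265)
t(U)/25710 = ((1/265)*(-45))/25710 = -9/53*1/25710 = -3/454210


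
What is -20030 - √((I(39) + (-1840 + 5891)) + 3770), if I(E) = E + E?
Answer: -20030 - √7899 ≈ -20119.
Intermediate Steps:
I(E) = 2*E
-20030 - √((I(39) + (-1840 + 5891)) + 3770) = -20030 - √((2*39 + (-1840 + 5891)) + 3770) = -20030 - √((78 + 4051) + 3770) = -20030 - √(4129 + 3770) = -20030 - √7899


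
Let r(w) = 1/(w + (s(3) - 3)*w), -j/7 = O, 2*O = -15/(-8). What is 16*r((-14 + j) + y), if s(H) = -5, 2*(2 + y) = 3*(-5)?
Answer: 256/3367 ≈ 0.076032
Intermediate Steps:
y = -19/2 (y = -2 + (3*(-5))/2 = -2 + (1/2)*(-15) = -2 - 15/2 = -19/2 ≈ -9.5000)
O = 15/16 (O = (-15/(-8))/2 = (-15*(-1/8))/2 = (1/2)*(15/8) = 15/16 ≈ 0.93750)
j = -105/16 (j = -7*15/16 = -105/16 ≈ -6.5625)
r(w) = -1/(7*w) (r(w) = 1/(w + (-5 - 3)*w) = 1/(w - 8*w) = 1/(-7*w) = -1/(7*w))
16*r((-14 + j) + y) = 16*(-1/(7*((-14 - 105/16) - 19/2))) = 16*(-1/(7*(-329/16 - 19/2))) = 16*(-1/(7*(-481/16))) = 16*(-1/7*(-16/481)) = 16*(16/3367) = 256/3367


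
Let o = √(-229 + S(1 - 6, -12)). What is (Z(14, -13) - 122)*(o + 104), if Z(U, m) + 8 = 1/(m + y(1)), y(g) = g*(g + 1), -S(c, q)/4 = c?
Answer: -148824/11 - 1431*I*√209/11 ≈ -13529.0 - 1880.7*I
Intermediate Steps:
S(c, q) = -4*c
y(g) = g*(1 + g)
o = I*√209 (o = √(-229 - 4*(1 - 6)) = √(-229 - 4*(-5)) = √(-229 + 20) = √(-209) = I*√209 ≈ 14.457*I)
Z(U, m) = -8 + 1/(2 + m) (Z(U, m) = -8 + 1/(m + 1*(1 + 1)) = -8 + 1/(m + 1*2) = -8 + 1/(m + 2) = -8 + 1/(2 + m))
(Z(14, -13) - 122)*(o + 104) = ((-15 - 8*(-13))/(2 - 13) - 122)*(I*√209 + 104) = ((-15 + 104)/(-11) - 122)*(104 + I*√209) = (-1/11*89 - 122)*(104 + I*√209) = (-89/11 - 122)*(104 + I*√209) = -1431*(104 + I*√209)/11 = -148824/11 - 1431*I*√209/11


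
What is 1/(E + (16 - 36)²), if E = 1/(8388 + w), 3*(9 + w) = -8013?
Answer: 5708/2283201 ≈ 0.0025000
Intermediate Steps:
w = -2680 (w = -9 + (⅓)*(-8013) = -9 - 2671 = -2680)
E = 1/5708 (E = 1/(8388 - 2680) = 1/5708 ≈ 0.00017519)
1/(E + (16 - 36)²) = 1/(1/5708 + (16 - 36)²) = 1/(1/5708 + (-20)²) = 1/(1/5708 + 400) = 1/(2283201/5708) = 5708/2283201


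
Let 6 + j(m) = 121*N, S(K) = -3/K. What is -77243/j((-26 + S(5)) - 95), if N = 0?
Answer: 77243/6 ≈ 12874.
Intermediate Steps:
j(m) = -6 (j(m) = -6 + 121*0 = -6 + 0 = -6)
-77243/j((-26 + S(5)) - 95) = -77243/(-6) = -77243*(-1/6) = 77243/6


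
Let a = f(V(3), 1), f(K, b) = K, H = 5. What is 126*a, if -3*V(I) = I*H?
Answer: -630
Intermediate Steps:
V(I) = -5*I/3 (V(I) = -I*5/3 = -5*I/3)
a = -5 (a = -5/3*3 = -5)
126*a = 126*(-5) = -630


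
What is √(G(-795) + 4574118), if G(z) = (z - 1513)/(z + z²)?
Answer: 2*√113910207562665210/315615 ≈ 2138.7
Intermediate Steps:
G(z) = (-1513 + z)/(z + z²)
√(G(-795) + 4574118) = √((-1513 - 795)/((-795)*(1 - 795)) + 4574118) = √(-1/795*(-2308)/(-794) + 4574118) = √(-1/795*(-1/794)*(-2308) + 4574118) = √(-1154/315615 + 4574118) = √(1443660251416/315615) = 2*√113910207562665210/315615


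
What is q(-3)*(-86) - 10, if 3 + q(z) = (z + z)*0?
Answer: 248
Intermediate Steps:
q(z) = -3 (q(z) = -3 + (z + z)*0 = -3 + (2*z)*0 = -3 + 0 = -3)
q(-3)*(-86) - 10 = -3*(-86) - 10 = 258 - 10 = 248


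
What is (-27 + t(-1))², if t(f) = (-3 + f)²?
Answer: 121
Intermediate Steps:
(-27 + t(-1))² = (-27 + (-3 - 1)²)² = (-27 + (-4)²)² = (-27 + 16)² = (-11)² = 121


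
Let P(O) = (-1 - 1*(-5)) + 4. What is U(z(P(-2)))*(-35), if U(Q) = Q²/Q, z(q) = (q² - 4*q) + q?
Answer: -1400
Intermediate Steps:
P(O) = 8 (P(O) = (-1 + 5) + 4 = 4 + 4 = 8)
z(q) = q² - 3*q
U(Q) = Q
U(z(P(-2)))*(-35) = (8*(-3 + 8))*(-35) = (8*5)*(-35) = 40*(-35) = -1400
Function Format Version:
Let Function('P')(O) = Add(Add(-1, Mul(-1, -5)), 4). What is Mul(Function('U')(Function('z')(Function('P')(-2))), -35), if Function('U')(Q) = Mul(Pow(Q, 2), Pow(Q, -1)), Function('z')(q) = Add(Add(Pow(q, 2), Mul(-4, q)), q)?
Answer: -1400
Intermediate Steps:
Function('P')(O) = 8 (Function('P')(O) = Add(Add(-1, 5), 4) = Add(4, 4) = 8)
Function('z')(q) = Add(Pow(q, 2), Mul(-3, q))
Function('U')(Q) = Q
Mul(Function('U')(Function('z')(Function('P')(-2))), -35) = Mul(Mul(8, Add(-3, 8)), -35) = Mul(Mul(8, 5), -35) = Mul(40, -35) = -1400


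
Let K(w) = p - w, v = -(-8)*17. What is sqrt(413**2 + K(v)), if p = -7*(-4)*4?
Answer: sqrt(170545) ≈ 412.97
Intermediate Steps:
p = 112 (p = 28*4 = 112)
v = 136 (v = -8*(-17) = 136)
K(w) = 112 - w
sqrt(413**2 + K(v)) = sqrt(413**2 + (112 - 1*136)) = sqrt(170569 + (112 - 136)) = sqrt(170569 - 24) = sqrt(170545)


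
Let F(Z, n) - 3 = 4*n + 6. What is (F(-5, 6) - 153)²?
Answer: 14400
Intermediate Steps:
F(Z, n) = 9 + 4*n (F(Z, n) = 3 + (4*n + 6) = 3 + (6 + 4*n) = 9 + 4*n)
(F(-5, 6) - 153)² = ((9 + 4*6) - 153)² = ((9 + 24) - 153)² = (33 - 153)² = (-120)² = 14400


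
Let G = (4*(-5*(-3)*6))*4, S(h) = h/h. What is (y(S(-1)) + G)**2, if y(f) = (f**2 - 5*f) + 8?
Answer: 2085136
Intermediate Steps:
S(h) = 1
y(f) = 8 + f**2 - 5*f
G = 1440 (G = (4*(15*6))*4 = (4*90)*4 = 360*4 = 1440)
(y(S(-1)) + G)**2 = ((8 + 1**2 - 5*1) + 1440)**2 = ((8 + 1 - 5) + 1440)**2 = (4 + 1440)**2 = 1444**2 = 2085136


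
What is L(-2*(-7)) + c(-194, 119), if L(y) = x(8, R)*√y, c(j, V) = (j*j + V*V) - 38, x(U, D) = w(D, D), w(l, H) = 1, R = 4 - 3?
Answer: 51759 + √14 ≈ 51763.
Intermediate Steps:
R = 1
x(U, D) = 1
c(j, V) = -38 + V² + j² (c(j, V) = (j² + V²) - 38 = (V² + j²) - 38 = -38 + V² + j²)
L(y) = √y (L(y) = 1*√y = √y)
L(-2*(-7)) + c(-194, 119) = √(-2*(-7)) + (-38 + 119² + (-194)²) = √14 + (-38 + 14161 + 37636) = √14 + 51759 = 51759 + √14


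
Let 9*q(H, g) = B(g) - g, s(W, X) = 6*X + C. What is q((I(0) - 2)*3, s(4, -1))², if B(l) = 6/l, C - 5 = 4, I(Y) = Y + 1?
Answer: 1/81 ≈ 0.012346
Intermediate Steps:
I(Y) = 1 + Y
C = 9 (C = 5 + 4 = 9)
s(W, X) = 9 + 6*X (s(W, X) = 6*X + 9 = 9 + 6*X)
q(H, g) = -g/9 + 2/(3*g) (q(H, g) = (6/g - g)/9 = (-g + 6/g)/9 = -g/9 + 2/(3*g))
q((I(0) - 2)*3, s(4, -1))² = ((6 - (9 + 6*(-1))²)/(9*(9 + 6*(-1))))² = ((6 - (9 - 6)²)/(9*(9 - 6)))² = ((⅑)*(6 - 1*3²)/3)² = ((⅑)*(⅓)*(6 - 1*9))² = ((⅑)*(⅓)*(6 - 9))² = ((⅑)*(⅓)*(-3))² = (-⅑)² = 1/81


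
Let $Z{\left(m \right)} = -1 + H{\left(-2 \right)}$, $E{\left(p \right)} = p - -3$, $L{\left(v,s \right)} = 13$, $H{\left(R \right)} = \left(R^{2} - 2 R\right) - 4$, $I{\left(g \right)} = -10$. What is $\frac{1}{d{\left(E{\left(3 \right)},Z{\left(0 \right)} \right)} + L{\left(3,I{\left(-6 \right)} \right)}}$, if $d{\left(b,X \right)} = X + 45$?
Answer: $\frac{1}{61} \approx 0.016393$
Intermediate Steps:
$H{\left(R \right)} = -4 + R^{2} - 2 R$
$E{\left(p \right)} = 3 + p$ ($E{\left(p \right)} = p + 3 = 3 + p$)
$Z{\left(m \right)} = 3$ ($Z{\left(m \right)} = -1 - -4 = -1 + \left(-4 + 4 + 4\right) = -1 + 4 = 3$)
$d{\left(b,X \right)} = 45 + X$
$\frac{1}{d{\left(E{\left(3 \right)},Z{\left(0 \right)} \right)} + L{\left(3,I{\left(-6 \right)} \right)}} = \frac{1}{\left(45 + 3\right) + 13} = \frac{1}{48 + 13} = \frac{1}{61}$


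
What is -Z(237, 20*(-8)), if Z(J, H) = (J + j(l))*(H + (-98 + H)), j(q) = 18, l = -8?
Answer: 106590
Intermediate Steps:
Z(J, H) = (-98 + 2*H)*(18 + J) (Z(J, H) = (J + 18)*(H + (-98 + H)) = (18 + J)*(-98 + 2*H) = (-98 + 2*H)*(18 + J))
-Z(237, 20*(-8)) = -(-1764 - 98*237 + 36*(20*(-8)) + 2*(20*(-8))*237) = -(-1764 - 23226 + 36*(-160) + 2*(-160)*237) = -(-1764 - 23226 - 5760 - 75840) = -1*(-106590) = 106590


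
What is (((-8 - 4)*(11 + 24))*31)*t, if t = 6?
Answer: -78120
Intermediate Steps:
(((-8 - 4)*(11 + 24))*31)*t = (((-8 - 4)*(11 + 24))*31)*6 = (-12*35*31)*6 = -420*31*6 = -13020*6 = -78120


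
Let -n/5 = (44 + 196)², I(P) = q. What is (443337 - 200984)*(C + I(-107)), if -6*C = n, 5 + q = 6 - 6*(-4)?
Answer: 11639002825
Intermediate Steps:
q = 25 (q = -5 + (6 - 6*(-4)) = -5 + (6 + 24) = -5 + 30 = 25)
I(P) = 25
n = -288000 (n = -5*(44 + 196)² = -5*240² = -5*57600 = -288000)
C = 48000 (C = -⅙*(-288000) = 48000)
(443337 - 200984)*(C + I(-107)) = (443337 - 200984)*(48000 + 25) = 242353*48025 = 11639002825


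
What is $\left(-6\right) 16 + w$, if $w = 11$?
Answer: $-85$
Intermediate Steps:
$\left(-6\right) 16 + w = \left(-6\right) 16 + 11 = -96 + 11 = -85$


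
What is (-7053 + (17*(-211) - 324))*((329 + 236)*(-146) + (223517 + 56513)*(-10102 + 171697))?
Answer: -496135969807040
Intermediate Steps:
(-7053 + (17*(-211) - 324))*((329 + 236)*(-146) + (223517 + 56513)*(-10102 + 171697)) = (-7053 + (-3587 - 324))*(565*(-146) + 280030*161595) = (-7053 - 3911)*(-82490 + 45251447850) = -10964*45251365360 = -496135969807040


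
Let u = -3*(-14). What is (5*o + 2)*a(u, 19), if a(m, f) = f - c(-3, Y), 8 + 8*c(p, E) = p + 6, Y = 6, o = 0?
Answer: 157/4 ≈ 39.250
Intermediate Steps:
c(p, E) = -¼ + p/8 (c(p, E) = -1 + (p + 6)/8 = -1 + (6 + p)/8 = -1 + (¾ + p/8) = -¼ + p/8)
u = 42 (u = -1*(-42) = 42)
a(m, f) = 5/8 + f (a(m, f) = f - (-¼ + (⅛)*(-3)) = f - (-¼ - 3/8) = f - 1*(-5/8) = f + 5/8 = 5/8 + f)
(5*o + 2)*a(u, 19) = (5*0 + 2)*(5/8 + 19) = (0 + 2)*(157/8) = 2*(157/8) = 157/4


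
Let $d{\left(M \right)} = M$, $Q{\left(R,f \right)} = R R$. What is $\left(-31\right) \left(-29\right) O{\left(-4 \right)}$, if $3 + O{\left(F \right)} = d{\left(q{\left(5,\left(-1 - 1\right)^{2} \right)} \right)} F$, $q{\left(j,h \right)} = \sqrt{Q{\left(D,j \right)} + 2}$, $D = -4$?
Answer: $-2697 - 10788 \sqrt{2} \approx -17954.0$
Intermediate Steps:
$Q{\left(R,f \right)} = R^{2}$
$q{\left(j,h \right)} = 3 \sqrt{2}$ ($q{\left(j,h \right)} = \sqrt{\left(-4\right)^{2} + 2} = \sqrt{16 + 2} = \sqrt{18} = 3 \sqrt{2}$)
$O{\left(F \right)} = -3 + 3 F \sqrt{2}$ ($O{\left(F \right)} = -3 + 3 \sqrt{2} F = -3 + 3 F \sqrt{2}$)
$\left(-31\right) \left(-29\right) O{\left(-4 \right)} = \left(-31\right) \left(-29\right) \left(-3 + 3 \left(-4\right) \sqrt{2}\right) = 899 \left(-3 - 12 \sqrt{2}\right) = -2697 - 10788 \sqrt{2}$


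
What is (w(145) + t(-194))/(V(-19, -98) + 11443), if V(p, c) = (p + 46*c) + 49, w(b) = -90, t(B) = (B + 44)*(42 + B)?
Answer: 4542/1393 ≈ 3.2606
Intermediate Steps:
t(B) = (42 + B)*(44 + B) (t(B) = (44 + B)*(42 + B) = (42 + B)*(44 + B))
V(p, c) = 49 + p + 46*c
(w(145) + t(-194))/(V(-19, -98) + 11443) = (-90 + (1848 + (-194)² + 86*(-194)))/((49 - 19 + 46*(-98)) + 11443) = (-90 + (1848 + 37636 - 16684))/((49 - 19 - 4508) + 11443) = (-90 + 22800)/(-4478 + 11443) = 22710/6965 = 22710*(1/6965) = 4542/1393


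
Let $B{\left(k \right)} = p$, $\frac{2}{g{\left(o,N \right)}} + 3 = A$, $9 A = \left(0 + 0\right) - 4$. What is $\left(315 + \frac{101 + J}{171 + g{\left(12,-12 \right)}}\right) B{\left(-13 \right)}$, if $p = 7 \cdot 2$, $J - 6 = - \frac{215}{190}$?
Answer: $\frac{49281729}{11153} \approx 4418.7$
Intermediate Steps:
$A = - \frac{4}{9}$ ($A = \frac{\left(0 + 0\right) - 4}{9} = \frac{0 - 4}{9} = \frac{1}{9} \left(-4\right) = - \frac{4}{9} \approx -0.44444$)
$g{\left(o,N \right)} = - \frac{18}{31}$ ($g{\left(o,N \right)} = \frac{2}{-3 - \frac{4}{9}} = \frac{2}{- \frac{31}{9}} = 2 \left(- \frac{9}{31}\right) = - \frac{18}{31}$)
$J = \frac{185}{38}$ ($J = 6 - \frac{215}{190} = 6 - \frac{43}{38} = \frac{185}{38} \approx 4.8684$)
$p = 14$
$B{\left(k \right)} = 14$
$\left(315 + \frac{101 + J}{171 + g{\left(12,-12 \right)}}\right) B{\left(-13 \right)} = \left(315 + \frac{101 + \frac{185}{38}}{171 - \frac{18}{31}}\right) 14 = \left(315 + \frac{4023}{38 \cdot \frac{5283}{31}}\right) 14 = \left(315 + \frac{4023}{38} \cdot \frac{31}{5283}\right) 14 = \left(315 + \frac{13857}{22306}\right) 14 = \frac{7040247}{22306} \cdot 14 = \frac{49281729}{11153}$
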